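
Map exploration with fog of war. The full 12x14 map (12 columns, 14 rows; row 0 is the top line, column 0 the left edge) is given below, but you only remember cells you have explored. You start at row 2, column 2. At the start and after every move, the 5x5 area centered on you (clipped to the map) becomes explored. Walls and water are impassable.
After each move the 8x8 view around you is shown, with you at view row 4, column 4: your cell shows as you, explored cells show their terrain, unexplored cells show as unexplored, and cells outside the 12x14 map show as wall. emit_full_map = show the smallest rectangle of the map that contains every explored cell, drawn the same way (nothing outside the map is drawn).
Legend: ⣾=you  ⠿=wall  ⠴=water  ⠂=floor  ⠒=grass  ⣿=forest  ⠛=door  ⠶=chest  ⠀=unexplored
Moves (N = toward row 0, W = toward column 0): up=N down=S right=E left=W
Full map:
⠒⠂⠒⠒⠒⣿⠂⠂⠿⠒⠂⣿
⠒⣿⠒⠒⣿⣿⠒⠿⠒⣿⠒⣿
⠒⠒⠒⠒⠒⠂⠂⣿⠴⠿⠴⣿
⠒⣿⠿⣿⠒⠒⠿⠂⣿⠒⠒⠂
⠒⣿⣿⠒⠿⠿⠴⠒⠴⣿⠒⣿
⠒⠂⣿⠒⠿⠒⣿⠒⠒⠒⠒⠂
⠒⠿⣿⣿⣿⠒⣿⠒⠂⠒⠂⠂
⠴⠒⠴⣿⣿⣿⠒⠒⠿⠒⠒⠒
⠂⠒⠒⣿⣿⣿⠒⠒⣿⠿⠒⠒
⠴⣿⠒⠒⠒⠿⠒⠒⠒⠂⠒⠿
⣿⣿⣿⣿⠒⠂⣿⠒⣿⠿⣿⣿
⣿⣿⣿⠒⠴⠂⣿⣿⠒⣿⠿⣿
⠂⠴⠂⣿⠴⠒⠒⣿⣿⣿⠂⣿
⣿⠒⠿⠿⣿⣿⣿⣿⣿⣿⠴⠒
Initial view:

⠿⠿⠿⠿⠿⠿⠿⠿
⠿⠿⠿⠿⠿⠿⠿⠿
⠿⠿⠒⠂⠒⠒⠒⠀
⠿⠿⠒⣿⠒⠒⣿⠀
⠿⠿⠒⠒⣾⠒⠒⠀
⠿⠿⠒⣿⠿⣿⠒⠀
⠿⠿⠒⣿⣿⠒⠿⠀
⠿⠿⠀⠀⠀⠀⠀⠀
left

⠿⠿⠿⠿⠿⠿⠿⠿
⠿⠿⠿⠿⠿⠿⠿⠿
⠿⠿⠿⠒⠂⠒⠒⠒
⠿⠿⠿⠒⣿⠒⠒⣿
⠿⠿⠿⠒⣾⠒⠒⠒
⠿⠿⠿⠒⣿⠿⣿⠒
⠿⠿⠿⠒⣿⣿⠒⠿
⠿⠿⠿⠀⠀⠀⠀⠀

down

⠿⠿⠿⠿⠿⠿⠿⠿
⠿⠿⠿⠒⠂⠒⠒⠒
⠿⠿⠿⠒⣿⠒⠒⣿
⠿⠿⠿⠒⠒⠒⠒⠒
⠿⠿⠿⠒⣾⠿⣿⠒
⠿⠿⠿⠒⣿⣿⠒⠿
⠿⠿⠿⠒⠂⣿⠒⠀
⠿⠿⠿⠀⠀⠀⠀⠀

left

⠿⠿⠿⠿⠿⠿⠿⠿
⠿⠿⠿⠿⠒⠂⠒⠒
⠿⠿⠿⠿⠒⣿⠒⠒
⠿⠿⠿⠿⠒⠒⠒⠒
⠿⠿⠿⠿⣾⣿⠿⣿
⠿⠿⠿⠿⠒⣿⣿⠒
⠿⠿⠿⠿⠒⠂⣿⠒
⠿⠿⠿⠿⠀⠀⠀⠀

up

⠿⠿⠿⠿⠿⠿⠿⠿
⠿⠿⠿⠿⠿⠿⠿⠿
⠿⠿⠿⠿⠒⠂⠒⠒
⠿⠿⠿⠿⠒⣿⠒⠒
⠿⠿⠿⠿⣾⠒⠒⠒
⠿⠿⠿⠿⠒⣿⠿⣿
⠿⠿⠿⠿⠒⣿⣿⠒
⠿⠿⠿⠿⠒⠂⣿⠒

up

⠿⠿⠿⠿⠿⠿⠿⠿
⠿⠿⠿⠿⠿⠿⠿⠿
⠿⠿⠿⠿⠿⠿⠿⠿
⠿⠿⠿⠿⠒⠂⠒⠒
⠿⠿⠿⠿⣾⣿⠒⠒
⠿⠿⠿⠿⠒⠒⠒⠒
⠿⠿⠿⠿⠒⣿⠿⣿
⠿⠿⠿⠿⠒⣿⣿⠒

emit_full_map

⠒⠂⠒⠒⠒
⣾⣿⠒⠒⣿
⠒⠒⠒⠒⠒
⠒⣿⠿⣿⠒
⠒⣿⣿⠒⠿
⠒⠂⣿⠒⠀

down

⠿⠿⠿⠿⠿⠿⠿⠿
⠿⠿⠿⠿⠿⠿⠿⠿
⠿⠿⠿⠿⠒⠂⠒⠒
⠿⠿⠿⠿⠒⣿⠒⠒
⠿⠿⠿⠿⣾⠒⠒⠒
⠿⠿⠿⠿⠒⣿⠿⣿
⠿⠿⠿⠿⠒⣿⣿⠒
⠿⠿⠿⠿⠒⠂⣿⠒

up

⠿⠿⠿⠿⠿⠿⠿⠿
⠿⠿⠿⠿⠿⠿⠿⠿
⠿⠿⠿⠿⠿⠿⠿⠿
⠿⠿⠿⠿⠒⠂⠒⠒
⠿⠿⠿⠿⣾⣿⠒⠒
⠿⠿⠿⠿⠒⠒⠒⠒
⠿⠿⠿⠿⠒⣿⠿⣿
⠿⠿⠿⠿⠒⣿⣿⠒

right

⠿⠿⠿⠿⠿⠿⠿⠿
⠿⠿⠿⠿⠿⠿⠿⠿
⠿⠿⠿⠿⠿⠿⠿⠿
⠿⠿⠿⠒⠂⠒⠒⠒
⠿⠿⠿⠒⣾⠒⠒⣿
⠿⠿⠿⠒⠒⠒⠒⠒
⠿⠿⠿⠒⣿⠿⣿⠒
⠿⠿⠿⠒⣿⣿⠒⠿

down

⠿⠿⠿⠿⠿⠿⠿⠿
⠿⠿⠿⠿⠿⠿⠿⠿
⠿⠿⠿⠒⠂⠒⠒⠒
⠿⠿⠿⠒⣿⠒⠒⣿
⠿⠿⠿⠒⣾⠒⠒⠒
⠿⠿⠿⠒⣿⠿⣿⠒
⠿⠿⠿⠒⣿⣿⠒⠿
⠿⠿⠿⠒⠂⣿⠒⠀


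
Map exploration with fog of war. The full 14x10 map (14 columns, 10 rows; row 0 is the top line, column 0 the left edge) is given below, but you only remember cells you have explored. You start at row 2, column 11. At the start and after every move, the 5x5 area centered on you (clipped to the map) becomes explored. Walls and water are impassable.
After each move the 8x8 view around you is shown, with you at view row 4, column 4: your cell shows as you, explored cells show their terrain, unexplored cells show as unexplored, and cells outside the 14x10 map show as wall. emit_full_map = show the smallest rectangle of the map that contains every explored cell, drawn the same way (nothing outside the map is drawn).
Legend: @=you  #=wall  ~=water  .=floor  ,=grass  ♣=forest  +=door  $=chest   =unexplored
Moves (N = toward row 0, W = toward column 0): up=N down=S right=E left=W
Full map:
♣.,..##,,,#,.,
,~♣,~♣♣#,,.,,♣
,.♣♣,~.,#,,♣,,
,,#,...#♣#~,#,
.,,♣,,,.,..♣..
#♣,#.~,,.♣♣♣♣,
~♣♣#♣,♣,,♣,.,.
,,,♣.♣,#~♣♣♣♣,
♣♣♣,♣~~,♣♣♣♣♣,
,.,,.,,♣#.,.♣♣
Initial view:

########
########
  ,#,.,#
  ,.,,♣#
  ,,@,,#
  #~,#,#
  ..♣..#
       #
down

########
  ,#,.,#
  ,.,,♣#
  ,,♣,,#
  #~@#,#
  ..♣..#
  ♣♣♣♣,#
       #

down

  ,#,.,#
  ,.,,♣#
  ,,♣,,#
  #~,#,#
  ..@..#
  ♣♣♣♣,#
  ♣,.,.#
       #

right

 ,#,.,##
 ,.,,♣##
 ,,♣,,##
 #~,#,##
 ..♣@.##
 ♣♣♣♣,##
 ♣,.,.##
      ##

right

,#,.,###
,.,,♣###
,,♣,,###
#~,#,###
..♣.@###
♣♣♣♣,###
♣,.,.###
     ###

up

########
,#,.,###
,.,,♣###
,,♣,,###
#~,#@###
..♣..###
♣♣♣♣,###
♣,.,.###

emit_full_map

,#,.,
,.,,♣
,,♣,,
#~,#@
..♣..
♣♣♣♣,
♣,.,.

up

########
########
,#,.,###
,.,,♣###
,,♣,@###
#~,#,###
..♣..###
♣♣♣♣,###

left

########
########
 ,#,.,##
 ,.,,♣##
 ,,♣@,##
 #~,#,##
 ..♣..##
 ♣♣♣♣,##

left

########
########
  ,#,.,#
  ,.,,♣#
  ,,@,,#
  #~,#,#
  ..♣..#
  ♣♣♣♣,#

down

########
  ,#,.,#
  ,.,,♣#
  ,,♣,,#
  #~@#,#
  ..♣..#
  ♣♣♣♣,#
  ♣,.,.#

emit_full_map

,#,.,
,.,,♣
,,♣,,
#~@#,
..♣..
♣♣♣♣,
♣,.,.

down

  ,#,.,#
  ,.,,♣#
  ,,♣,,#
  #~,#,#
  ..@..#
  ♣♣♣♣,#
  ♣,.,.#
       #

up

########
  ,#,.,#
  ,.,,♣#
  ,,♣,,#
  #~@#,#
  ..♣..#
  ♣♣♣♣,#
  ♣,.,.#


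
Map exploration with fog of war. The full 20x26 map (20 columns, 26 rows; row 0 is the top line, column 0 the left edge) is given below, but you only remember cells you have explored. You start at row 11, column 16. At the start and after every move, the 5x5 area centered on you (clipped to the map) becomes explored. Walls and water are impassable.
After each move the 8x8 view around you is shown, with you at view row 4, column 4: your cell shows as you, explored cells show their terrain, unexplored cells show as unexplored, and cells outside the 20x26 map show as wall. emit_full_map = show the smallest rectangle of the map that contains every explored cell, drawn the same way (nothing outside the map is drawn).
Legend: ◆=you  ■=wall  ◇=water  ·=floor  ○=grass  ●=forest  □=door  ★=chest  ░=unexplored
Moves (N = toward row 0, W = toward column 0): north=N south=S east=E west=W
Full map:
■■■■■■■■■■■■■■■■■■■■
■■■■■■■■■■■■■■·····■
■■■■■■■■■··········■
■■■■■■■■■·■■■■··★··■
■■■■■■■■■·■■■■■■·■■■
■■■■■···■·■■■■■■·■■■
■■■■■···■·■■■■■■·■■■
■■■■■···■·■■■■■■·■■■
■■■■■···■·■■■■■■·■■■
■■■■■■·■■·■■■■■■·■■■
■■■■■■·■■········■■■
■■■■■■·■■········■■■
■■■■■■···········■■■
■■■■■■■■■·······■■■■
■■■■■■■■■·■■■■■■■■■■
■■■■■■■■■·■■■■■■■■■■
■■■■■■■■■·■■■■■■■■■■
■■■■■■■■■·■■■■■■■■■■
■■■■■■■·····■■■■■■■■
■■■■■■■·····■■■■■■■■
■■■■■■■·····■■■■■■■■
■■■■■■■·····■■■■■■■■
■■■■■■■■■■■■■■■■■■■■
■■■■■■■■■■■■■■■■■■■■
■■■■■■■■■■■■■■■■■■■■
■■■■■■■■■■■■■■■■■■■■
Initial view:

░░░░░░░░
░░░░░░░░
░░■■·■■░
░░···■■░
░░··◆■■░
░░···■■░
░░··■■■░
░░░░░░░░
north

░░░░░░░░
░░░░░░░░
░░■■·■■░
░░■■·■■░
░░··◆■■░
░░···■■░
░░···■■░
░░··■■■░

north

░░░░░░░░
░░░░░░░░
░░■■·■■░
░░■■·■■░
░░■■◆■■░
░░···■■░
░░···■■░
░░···■■░

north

░░░░░░░░
░░░░░░░░
░░■■·■■░
░░■■·■■░
░░■■◆■■░
░░■■·■■░
░░···■■░
░░···■■░

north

░░░░░░░░
░░░░░░░░
░░■■·■■░
░░■■·■■░
░░■■◆■■░
░░■■·■■░
░░■■·■■░
░░···■■░

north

░░░░░░░░
░░░░░░░░
░░■■·■■░
░░■■·■■░
░░■■◆■■░
░░■■·■■░
░░■■·■■░
░░■■·■■░

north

░░░░░░░░
░░░░░░░░
░░··★··░
░░■■·■■░
░░■■◆■■░
░░■■·■■░
░░■■·■■░
░░■■·■■░

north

░░░░░░░░
░░░░░░░░
░░·····░
░░··★··░
░░■■◆■■░
░░■■·■■░
░░■■·■■░
░░■■·■■░

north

■■■■■■■■
░░░░░░░░
░░·····░
░░·····░
░░··◆··░
░░■■·■■░
░░■■·■■░
░░■■·■■░

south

░░░░░░░░
░░·····░
░░·····░
░░··★··░
░░■■◆■■░
░░■■·■■░
░░■■·■■░
░░■■·■■░

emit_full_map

·····
·····
··★··
■■◆■■
■■·■■
■■·■■
■■·■■
■■·■■
■■·■■
···■■
···■■
···■■
··■■■

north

■■■■■■■■
░░░░░░░░
░░·····░
░░·····░
░░··◆··░
░░■■·■■░
░░■■·■■░
░░■■·■■░

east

■■■■■■■■
░░░░░░░■
░·····■■
░·····■■
░··★◆·■■
░■■·■■■■
░■■·■■■■
░■■·■■░■

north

■■■■■■■■
■■■■■■■■
░░■■■■■■
░·····■■
░···◆·■■
░··★··■■
░■■·■■■■
░■■·■■■■

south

■■■■■■■■
░░■■■■■■
░·····■■
░·····■■
░··★◆·■■
░■■·■■■■
░■■·■■■■
░■■·■■░■

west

■■■■■■■■
░░░■■■■■
░░·····■
░░·····■
░░··◆··■
░░■■·■■■
░░■■·■■■
░░■■·■■░

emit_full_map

░■■■■■
·····■
·····■
··◆··■
■■·■■■
■■·■■■
■■·■■░
■■·■■░
■■·■■░
■■·■■░
···■■░
···■■░
···■■░
··■■■░

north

■■■■■■■■
■■■■■■■■
░░■■■■■■
░░·····■
░░··◆··■
░░··★··■
░░■■·■■■
░░■■·■■■

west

■■■■■■■■
■■■■■■■■
░░■■■■■■
░░■·····
░░··◆···
░░■··★··
░░■■■·■■
░░░■■·■■

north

■■■■■■■■
■■■■■■■■
■■■■■■■■
░░■■■■■■
░░■·◆···
░░······
░░■··★··
░░■■■·■■

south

■■■■■■■■
■■■■■■■■
░░■■■■■■
░░■·····
░░··◆···
░░■··★··
░░■■■·■■
░░░■■·■■

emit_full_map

■■■■■■■
■·····■
··◆···■
■··★··■
■■■·■■■
░■■·■■■
░■■·■■░
░■■·■■░
░■■·■■░
░■■·■■░
░···■■░
░···■■░
░···■■░
░··■■■░

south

■■■■■■■■
░░■■■■■■
░░■·····
░░······
░░■·◆★··
░░■■■·■■
░░■■■·■■
░░░■■·■■

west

■■■■■■■■
░░░■■■■■
░░■■····
░░······
░░■■◆·★·
░░■■■■·■
░░■■■■·■
░░░░■■·■

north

■■■■■■■■
■■■■■■■■
░░■■■■■■
░░■■····
░░··◆···
░░■■··★·
░░■■■■·■
░░■■■■·■

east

■■■■■■■■
■■■■■■■■
░■■■■■■■
░■■·····
░···◆···
░■■··★··
░■■■■·■■
░■■■■·■■

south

■■■■■■■■
░■■■■■■■
░■■·····
░·······
░■■·◆★··
░■■■■·■■
░■■■■·■■
░░░■■·■■

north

■■■■■■■■
■■■■■■■■
░■■■■■■■
░■■·····
░···◆···
░■■··★··
░■■■■·■■
░■■■■·■■

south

■■■■■■■■
░■■■■■■■
░■■·····
░·······
░■■·◆★··
░■■■■·■■
░■■■■·■■
░░░■■·■■

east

■■■■■■■■
■■■■■■■■
■■·····■
·······■
■■··◆··■
■■■■·■■■
■■■■·■■■
░░■■·■■░

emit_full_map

■■■■■■■■
■■·····■
·······■
■■··◆··■
■■■■·■■■
■■■■·■■■
░░■■·■■░
░░■■·■■░
░░■■·■■░
░░■■·■■░
░░···■■░
░░···■■░
░░···■■░
░░··■■■░

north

■■■■■■■■
■■■■■■■■
■■■■■■■■
■■·····■
····◆··■
■■··★··■
■■■■·■■■
■■■■·■■■

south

■■■■■■■■
■■■■■■■■
■■·····■
·······■
■■··◆··■
■■■■·■■■
■■■■·■■■
░░■■·■■░

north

■■■■■■■■
■■■■■■■■
■■■■■■■■
■■·····■
····◆··■
■■··★··■
■■■■·■■■
■■■■·■■■


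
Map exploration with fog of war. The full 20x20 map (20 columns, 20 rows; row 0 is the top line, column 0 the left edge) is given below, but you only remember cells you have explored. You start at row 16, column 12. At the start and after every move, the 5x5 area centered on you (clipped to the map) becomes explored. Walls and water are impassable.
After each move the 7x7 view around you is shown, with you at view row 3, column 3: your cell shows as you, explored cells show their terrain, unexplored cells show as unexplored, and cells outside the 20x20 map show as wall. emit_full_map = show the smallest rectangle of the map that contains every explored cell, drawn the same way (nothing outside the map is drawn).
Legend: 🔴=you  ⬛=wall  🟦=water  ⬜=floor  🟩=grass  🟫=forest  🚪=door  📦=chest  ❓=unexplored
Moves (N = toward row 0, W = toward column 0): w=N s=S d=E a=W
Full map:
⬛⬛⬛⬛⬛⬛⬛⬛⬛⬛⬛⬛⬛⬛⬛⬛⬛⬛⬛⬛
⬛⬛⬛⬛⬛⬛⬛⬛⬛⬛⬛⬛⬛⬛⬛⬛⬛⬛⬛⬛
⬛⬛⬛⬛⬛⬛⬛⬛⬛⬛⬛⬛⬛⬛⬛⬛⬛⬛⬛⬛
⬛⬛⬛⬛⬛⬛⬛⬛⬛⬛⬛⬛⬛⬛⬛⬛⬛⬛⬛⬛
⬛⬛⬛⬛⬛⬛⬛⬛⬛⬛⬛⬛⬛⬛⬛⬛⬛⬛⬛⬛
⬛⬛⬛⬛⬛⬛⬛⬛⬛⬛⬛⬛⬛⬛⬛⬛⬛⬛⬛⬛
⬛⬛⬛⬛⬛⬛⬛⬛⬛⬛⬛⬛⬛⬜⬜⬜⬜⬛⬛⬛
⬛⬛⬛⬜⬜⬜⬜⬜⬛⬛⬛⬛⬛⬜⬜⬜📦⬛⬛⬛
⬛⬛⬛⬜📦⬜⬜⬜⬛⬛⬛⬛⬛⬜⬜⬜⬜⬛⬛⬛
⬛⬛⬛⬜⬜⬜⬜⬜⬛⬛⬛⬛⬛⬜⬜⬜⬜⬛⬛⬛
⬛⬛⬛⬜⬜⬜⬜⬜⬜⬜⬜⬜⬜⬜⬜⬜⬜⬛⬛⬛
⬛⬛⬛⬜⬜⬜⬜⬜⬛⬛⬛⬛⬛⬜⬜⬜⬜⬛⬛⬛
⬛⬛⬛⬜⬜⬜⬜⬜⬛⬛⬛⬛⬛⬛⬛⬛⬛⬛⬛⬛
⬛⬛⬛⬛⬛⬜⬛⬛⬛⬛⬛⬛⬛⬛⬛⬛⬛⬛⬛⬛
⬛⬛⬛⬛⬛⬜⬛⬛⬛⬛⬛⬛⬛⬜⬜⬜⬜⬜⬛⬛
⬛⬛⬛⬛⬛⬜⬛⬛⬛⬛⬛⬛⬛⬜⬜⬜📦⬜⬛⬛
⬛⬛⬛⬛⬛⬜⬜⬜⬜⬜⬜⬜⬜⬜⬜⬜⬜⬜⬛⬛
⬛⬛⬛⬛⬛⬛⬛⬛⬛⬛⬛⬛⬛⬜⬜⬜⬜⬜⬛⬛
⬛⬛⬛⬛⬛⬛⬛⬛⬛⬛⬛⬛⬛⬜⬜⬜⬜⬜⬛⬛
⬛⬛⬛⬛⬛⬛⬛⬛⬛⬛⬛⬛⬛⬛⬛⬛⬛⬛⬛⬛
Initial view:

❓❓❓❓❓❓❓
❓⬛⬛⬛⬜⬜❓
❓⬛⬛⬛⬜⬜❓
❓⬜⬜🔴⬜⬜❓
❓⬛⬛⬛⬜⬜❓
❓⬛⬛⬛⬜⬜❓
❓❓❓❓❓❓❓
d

❓❓❓❓❓❓❓
⬛⬛⬛⬜⬜⬜❓
⬛⬛⬛⬜⬜⬜❓
⬜⬜⬜🔴⬜⬜❓
⬛⬛⬛⬜⬜⬜❓
⬛⬛⬛⬜⬜⬜❓
❓❓❓❓❓❓❓

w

❓❓❓❓❓❓❓
❓⬛⬛⬛⬛⬛❓
⬛⬛⬛⬜⬜⬜❓
⬛⬛⬛🔴⬜⬜❓
⬜⬜⬜⬜⬜⬜❓
⬛⬛⬛⬜⬜⬜❓
⬛⬛⬛⬜⬜⬜❓

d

❓❓❓❓❓❓❓
⬛⬛⬛⬛⬛⬛❓
⬛⬛⬜⬜⬜⬜❓
⬛⬛⬜🔴⬜📦❓
⬜⬜⬜⬜⬜⬜❓
⬛⬛⬜⬜⬜⬜❓
⬛⬛⬜⬜⬜❓❓

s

⬛⬛⬛⬛⬛⬛❓
⬛⬛⬜⬜⬜⬜❓
⬛⬛⬜⬜⬜📦❓
⬜⬜⬜🔴⬜⬜❓
⬛⬛⬜⬜⬜⬜❓
⬛⬛⬜⬜⬜⬜❓
❓❓❓❓❓❓❓

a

❓⬛⬛⬛⬛⬛⬛
⬛⬛⬛⬜⬜⬜⬜
⬛⬛⬛⬜⬜⬜📦
⬜⬜⬜🔴⬜⬜⬜
⬛⬛⬛⬜⬜⬜⬜
⬛⬛⬛⬜⬜⬜⬜
❓❓❓❓❓❓❓

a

❓❓⬛⬛⬛⬛⬛
❓⬛⬛⬛⬜⬜⬜
❓⬛⬛⬛⬜⬜⬜
❓⬜⬜🔴⬜⬜⬜
❓⬛⬛⬛⬜⬜⬜
❓⬛⬛⬛⬜⬜⬜
❓❓❓❓❓❓❓

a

❓❓❓⬛⬛⬛⬛
❓⬛⬛⬛⬛⬜⬜
❓⬛⬛⬛⬛⬜⬜
❓⬜⬜🔴⬜⬜⬜
❓⬛⬛⬛⬛⬜⬜
❓⬛⬛⬛⬛⬜⬜
❓❓❓❓❓❓❓

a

❓❓❓❓⬛⬛⬛
❓⬛⬛⬛⬛⬛⬜
❓⬛⬛⬛⬛⬛⬜
❓⬜⬜🔴⬜⬜⬜
❓⬛⬛⬛⬛⬛⬜
❓⬛⬛⬛⬛⬛⬜
❓❓❓❓❓❓❓

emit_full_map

❓❓❓⬛⬛⬛⬛⬛⬛
⬛⬛⬛⬛⬛⬜⬜⬜⬜
⬛⬛⬛⬛⬛⬜⬜⬜📦
⬜⬜🔴⬜⬜⬜⬜⬜⬜
⬛⬛⬛⬛⬛⬜⬜⬜⬜
⬛⬛⬛⬛⬛⬜⬜⬜⬜

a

❓❓❓❓❓⬛⬛
❓⬛⬛⬛⬛⬛⬛
❓⬛⬛⬛⬛⬛⬛
❓⬜⬜🔴⬜⬜⬜
❓⬛⬛⬛⬛⬛⬛
❓⬛⬛⬛⬛⬛⬛
❓❓❓❓❓❓❓

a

❓❓❓❓❓❓⬛
❓⬛⬛⬛⬛⬛⬛
❓⬛⬛⬛⬛⬛⬛
❓⬜⬜🔴⬜⬜⬜
❓⬛⬛⬛⬛⬛⬛
❓⬛⬛⬛⬛⬛⬛
❓❓❓❓❓❓❓

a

❓❓❓❓❓❓❓
❓⬜⬛⬛⬛⬛⬛
❓⬜⬛⬛⬛⬛⬛
❓⬜⬜🔴⬜⬜⬜
❓⬛⬛⬛⬛⬛⬛
❓⬛⬛⬛⬛⬛⬛
❓❓❓❓❓❓❓

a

❓❓❓❓❓❓❓
❓⬛⬜⬛⬛⬛⬛
❓⬛⬜⬛⬛⬛⬛
❓⬛⬜🔴⬜⬜⬜
❓⬛⬛⬛⬛⬛⬛
❓⬛⬛⬛⬛⬛⬛
❓❓❓❓❓❓❓

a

❓❓❓❓❓❓❓
❓⬛⬛⬜⬛⬛⬛
❓⬛⬛⬜⬛⬛⬛
❓⬛⬛🔴⬜⬜⬜
❓⬛⬛⬛⬛⬛⬛
❓⬛⬛⬛⬛⬛⬛
❓❓❓❓❓❓❓

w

❓❓❓❓❓❓❓
❓⬛⬛⬜⬛⬛❓
❓⬛⬛⬜⬛⬛⬛
❓⬛⬛🔴⬛⬛⬛
❓⬛⬛⬜⬜⬜⬜
❓⬛⬛⬛⬛⬛⬛
❓⬛⬛⬛⬛⬛⬛

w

❓❓❓❓❓❓❓
❓⬜⬜⬜⬜⬜❓
❓⬛⬛⬜⬛⬛❓
❓⬛⬛🔴⬛⬛⬛
❓⬛⬛⬜⬛⬛⬛
❓⬛⬛⬜⬜⬜⬜
❓⬛⬛⬛⬛⬛⬛

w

❓❓❓❓❓❓❓
❓⬜⬜⬜⬜⬜❓
❓⬜⬜⬜⬜⬜❓
❓⬛⬛🔴⬛⬛❓
❓⬛⬛⬜⬛⬛⬛
❓⬛⬛⬜⬛⬛⬛
❓⬛⬛⬜⬜⬜⬜

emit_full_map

⬜⬜⬜⬜⬜❓❓❓❓❓❓❓❓❓
⬜⬜⬜⬜⬜❓❓❓❓❓❓❓❓❓
⬛⬛🔴⬛⬛❓❓❓⬛⬛⬛⬛⬛⬛
⬛⬛⬜⬛⬛⬛⬛⬛⬛⬛⬜⬜⬜⬜
⬛⬛⬜⬛⬛⬛⬛⬛⬛⬛⬜⬜⬜📦
⬛⬛⬜⬜⬜⬜⬜⬜⬜⬜⬜⬜⬜⬜
⬛⬛⬛⬛⬛⬛⬛⬛⬛⬛⬜⬜⬜⬜
⬛⬛⬛⬛⬛⬛⬛⬛⬛⬛⬜⬜⬜⬜

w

❓❓❓❓❓❓❓
❓⬜⬜⬜⬜⬜❓
❓⬜⬜⬜⬜⬜❓
❓⬜⬜🔴⬜⬜❓
❓⬛⬛⬜⬛⬛❓
❓⬛⬛⬜⬛⬛⬛
❓⬛⬛⬜⬛⬛⬛

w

❓❓❓❓❓❓❓
❓⬜⬜⬜⬜⬜❓
❓⬜⬜⬜⬜⬜❓
❓⬜⬜🔴⬜⬜❓
❓⬜⬜⬜⬜⬜❓
❓⬛⬛⬜⬛⬛❓
❓⬛⬛⬜⬛⬛⬛

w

❓❓❓❓❓❓❓
❓⬜📦⬜⬜⬜❓
❓⬜⬜⬜⬜⬜❓
❓⬜⬜🔴⬜⬜❓
❓⬜⬜⬜⬜⬜❓
❓⬜⬜⬜⬜⬜❓
❓⬛⬛⬜⬛⬛❓

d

❓❓❓❓❓❓❓
⬜📦⬜⬜⬜⬛❓
⬜⬜⬜⬜⬜⬛❓
⬜⬜⬜🔴⬜⬜❓
⬜⬜⬜⬜⬜⬛❓
⬜⬜⬜⬜⬜⬛❓
⬛⬛⬜⬛⬛❓❓

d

❓❓❓❓❓❓❓
📦⬜⬜⬜⬛⬛❓
⬜⬜⬜⬜⬛⬛❓
⬜⬜⬜🔴⬜⬜❓
⬜⬜⬜⬜⬛⬛❓
⬜⬜⬜⬜⬛⬛❓
⬛⬜⬛⬛❓❓❓

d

❓❓❓❓❓❓❓
⬜⬜⬜⬛⬛⬛❓
⬜⬜⬜⬛⬛⬛❓
⬜⬜⬜🔴⬜⬜❓
⬜⬜⬜⬛⬛⬛❓
⬜⬜⬜⬛⬛⬛❓
⬜⬛⬛❓❓❓⬛

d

❓❓❓❓❓❓❓
⬜⬜⬛⬛⬛⬛❓
⬜⬜⬛⬛⬛⬛❓
⬜⬜⬜🔴⬜⬜❓
⬜⬜⬛⬛⬛⬛❓
⬜⬜⬛⬛⬛⬛❓
⬛⬛❓❓❓⬛⬛

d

❓❓❓❓❓❓❓
⬜⬛⬛⬛⬛⬛❓
⬜⬛⬛⬛⬛⬛❓
⬜⬜⬜🔴⬜⬜❓
⬜⬛⬛⬛⬛⬛❓
⬜⬛⬛⬛⬛⬛❓
⬛❓❓❓⬛⬛⬛

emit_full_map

⬜📦⬜⬜⬜⬛⬛⬛⬛⬛❓❓❓❓
⬜⬜⬜⬜⬜⬛⬛⬛⬛⬛❓❓❓❓
⬜⬜⬜⬜⬜⬜⬜🔴⬜⬜❓❓❓❓
⬜⬜⬜⬜⬜⬛⬛⬛⬛⬛❓❓❓❓
⬜⬜⬜⬜⬜⬛⬛⬛⬛⬛❓❓❓❓
⬛⬛⬜⬛⬛❓❓❓⬛⬛⬛⬛⬛⬛
⬛⬛⬜⬛⬛⬛⬛⬛⬛⬛⬜⬜⬜⬜
⬛⬛⬜⬛⬛⬛⬛⬛⬛⬛⬜⬜⬜📦
⬛⬛⬜⬜⬜⬜⬜⬜⬜⬜⬜⬜⬜⬜
⬛⬛⬛⬛⬛⬛⬛⬛⬛⬛⬜⬜⬜⬜
⬛⬛⬛⬛⬛⬛⬛⬛⬛⬛⬜⬜⬜⬜

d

❓❓❓❓❓❓❓
⬛⬛⬛⬛⬛⬜❓
⬛⬛⬛⬛⬛⬜❓
⬜⬜⬜🔴⬜⬜❓
⬛⬛⬛⬛⬛⬜❓
⬛⬛⬛⬛⬛⬛❓
❓❓❓⬛⬛⬛⬛

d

❓❓❓❓❓❓❓
⬛⬛⬛⬛⬜⬜❓
⬛⬛⬛⬛⬜⬜❓
⬜⬜⬜🔴⬜⬜❓
⬛⬛⬛⬛⬜⬜❓
⬛⬛⬛⬛⬛⬛❓
❓❓⬛⬛⬛⬛⬛

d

❓❓❓❓❓❓❓
⬛⬛⬛⬜⬜⬜❓
⬛⬛⬛⬜⬜⬜❓
⬜⬜⬜🔴⬜⬜❓
⬛⬛⬛⬜⬜⬜❓
⬛⬛⬛⬛⬛⬛❓
❓⬛⬛⬛⬛⬛⬛

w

❓❓❓❓❓❓❓
❓⬛⬛⬜⬜⬜❓
⬛⬛⬛⬜⬜⬜❓
⬛⬛⬛🔴⬜⬜❓
⬜⬜⬜⬜⬜⬜❓
⬛⬛⬛⬜⬜⬜❓
⬛⬛⬛⬛⬛⬛❓

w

❓❓❓❓❓❓❓
❓⬛⬛⬜⬜⬜❓
❓⬛⬛⬜⬜⬜❓
⬛⬛⬛🔴⬜⬜❓
⬛⬛⬛⬜⬜⬜❓
⬜⬜⬜⬜⬜⬜❓
⬛⬛⬛⬜⬜⬜❓

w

❓❓❓❓❓❓❓
❓⬛⬛⬛⬛⬛❓
❓⬛⬛⬜⬜⬜❓
❓⬛⬛🔴⬜⬜❓
⬛⬛⬛⬜⬜⬜❓
⬛⬛⬛⬜⬜⬜❓
⬜⬜⬜⬜⬜⬜❓

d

❓❓❓❓❓❓❓
⬛⬛⬛⬛⬛⬛❓
⬛⬛⬜⬜⬜⬜❓
⬛⬛⬜🔴⬜📦❓
⬛⬛⬜⬜⬜⬜❓
⬛⬛⬜⬜⬜⬜❓
⬜⬜⬜⬜⬜❓❓

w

❓❓❓❓❓❓❓
❓⬛⬛⬛⬛⬛❓
⬛⬛⬛⬛⬛⬛❓
⬛⬛⬜🔴⬜⬜❓
⬛⬛⬜⬜⬜📦❓
⬛⬛⬜⬜⬜⬜❓
⬛⬛⬜⬜⬜⬜❓

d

❓❓❓❓❓❓❓
⬛⬛⬛⬛⬛⬛❓
⬛⬛⬛⬛⬛⬛❓
⬛⬜⬜🔴⬜⬛❓
⬛⬜⬜⬜📦⬛❓
⬛⬜⬜⬜⬜⬛❓
⬛⬜⬜⬜⬜❓❓

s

⬛⬛⬛⬛⬛⬛❓
⬛⬛⬛⬛⬛⬛❓
⬛⬜⬜⬜⬜⬛❓
⬛⬜⬜🔴📦⬛❓
⬛⬜⬜⬜⬜⬛❓
⬛⬜⬜⬜⬜⬛❓
⬜⬜⬜⬜❓❓❓

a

❓⬛⬛⬛⬛⬛⬛
⬛⬛⬛⬛⬛⬛⬛
⬛⬛⬜⬜⬜⬜⬛
⬛⬛⬜🔴⬜📦⬛
⬛⬛⬜⬜⬜⬜⬛
⬛⬛⬜⬜⬜⬜⬛
⬜⬜⬜⬜⬜❓❓

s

⬛⬛⬛⬛⬛⬛⬛
⬛⬛⬜⬜⬜⬜⬛
⬛⬛⬜⬜⬜📦⬛
⬛⬛⬜🔴⬜⬜⬛
⬛⬛⬜⬜⬜⬜⬛
⬜⬜⬜⬜⬜⬜❓
⬛⬛⬜⬜⬜❓❓

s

⬛⬛⬜⬜⬜⬜⬛
⬛⬛⬜⬜⬜📦⬛
⬛⬛⬜⬜⬜⬜⬛
⬛⬛⬜🔴⬜⬜⬛
⬜⬜⬜⬜⬜⬜❓
⬛⬛⬜⬜⬜⬜❓
⬛⬛⬛⬛⬛❓❓

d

⬛⬜⬜⬜⬜⬛❓
⬛⬜⬜⬜📦⬛❓
⬛⬜⬜⬜⬜⬛❓
⬛⬜⬜🔴⬜⬛❓
⬜⬜⬜⬜⬜⬛❓
⬛⬜⬜⬜⬜⬛❓
⬛⬛⬛⬛❓❓❓

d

⬜⬜⬜⬜⬛❓❓
⬜⬜⬜📦⬛⬛❓
⬜⬜⬜⬜⬛⬛❓
⬜⬜⬜🔴⬛⬛❓
⬜⬜⬜⬜⬛⬛❓
⬜⬜⬜⬜⬛⬛❓
⬛⬛⬛❓❓❓❓

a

⬛⬜⬜⬜⬜⬛❓
⬛⬜⬜⬜📦⬛⬛
⬛⬜⬜⬜⬜⬛⬛
⬛⬜⬜🔴⬜⬛⬛
⬜⬜⬜⬜⬜⬛⬛
⬛⬜⬜⬜⬜⬛⬛
⬛⬛⬛⬛❓❓❓

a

⬛⬛⬜⬜⬜⬜⬛
⬛⬛⬜⬜⬜📦⬛
⬛⬛⬜⬜⬜⬜⬛
⬛⬛⬜🔴⬜⬜⬛
⬜⬜⬜⬜⬜⬜⬛
⬛⬛⬜⬜⬜⬜⬛
⬛⬛⬛⬛⬛❓❓

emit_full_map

❓❓❓❓❓❓❓❓❓⬛⬛⬛⬛⬛⬛❓
❓❓❓❓❓❓❓❓⬛⬛⬛⬛⬛⬛⬛❓
❓❓❓❓❓❓❓❓⬛⬛⬜⬜⬜⬜⬛❓
❓❓❓❓❓❓❓❓⬛⬛⬜⬜⬜📦⬛⬛
⬜📦⬜⬜⬜⬛⬛⬛⬛⬛⬜⬜⬜⬜⬛⬛
⬜⬜⬜⬜⬜⬛⬛⬛⬛⬛⬜🔴⬜⬜⬛⬛
⬜⬜⬜⬜⬜⬜⬜⬜⬜⬜⬜⬜⬜⬜⬛⬛
⬜⬜⬜⬜⬜⬛⬛⬛⬛⬛⬜⬜⬜⬜⬛⬛
⬜⬜⬜⬜⬜⬛⬛⬛⬛⬛⬛⬛⬛❓❓❓
⬛⬛⬜⬛⬛❓❓❓⬛⬛⬛⬛⬛⬛❓❓
⬛⬛⬜⬛⬛⬛⬛⬛⬛⬛⬜⬜⬜⬜❓❓
⬛⬛⬜⬛⬛⬛⬛⬛⬛⬛⬜⬜⬜📦❓❓
⬛⬛⬜⬜⬜⬜⬜⬜⬜⬜⬜⬜⬜⬜❓❓
⬛⬛⬛⬛⬛⬛⬛⬛⬛⬛⬜⬜⬜⬜❓❓
⬛⬛⬛⬛⬛⬛⬛⬛⬛⬛⬜⬜⬜⬜❓❓

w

⬛⬛⬛⬛⬛⬛⬛
⬛⬛⬜⬜⬜⬜⬛
⬛⬛⬜⬜⬜📦⬛
⬛⬛⬜🔴⬜⬜⬛
⬛⬛⬜⬜⬜⬜⬛
⬜⬜⬜⬜⬜⬜⬛
⬛⬛⬜⬜⬜⬜⬛

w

❓⬛⬛⬛⬛⬛⬛
⬛⬛⬛⬛⬛⬛⬛
⬛⬛⬜⬜⬜⬜⬛
⬛⬛⬜🔴⬜📦⬛
⬛⬛⬜⬜⬜⬜⬛
⬛⬛⬜⬜⬜⬜⬛
⬜⬜⬜⬜⬜⬜⬛

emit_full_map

❓❓❓❓❓❓❓❓❓⬛⬛⬛⬛⬛⬛❓
❓❓❓❓❓❓❓❓⬛⬛⬛⬛⬛⬛⬛❓
❓❓❓❓❓❓❓❓⬛⬛⬜⬜⬜⬜⬛❓
❓❓❓❓❓❓❓❓⬛⬛⬜🔴⬜📦⬛⬛
⬜📦⬜⬜⬜⬛⬛⬛⬛⬛⬜⬜⬜⬜⬛⬛
⬜⬜⬜⬜⬜⬛⬛⬛⬛⬛⬜⬜⬜⬜⬛⬛
⬜⬜⬜⬜⬜⬜⬜⬜⬜⬜⬜⬜⬜⬜⬛⬛
⬜⬜⬜⬜⬜⬛⬛⬛⬛⬛⬜⬜⬜⬜⬛⬛
⬜⬜⬜⬜⬜⬛⬛⬛⬛⬛⬛⬛⬛❓❓❓
⬛⬛⬜⬛⬛❓❓❓⬛⬛⬛⬛⬛⬛❓❓
⬛⬛⬜⬛⬛⬛⬛⬛⬛⬛⬜⬜⬜⬜❓❓
⬛⬛⬜⬛⬛⬛⬛⬛⬛⬛⬜⬜⬜📦❓❓
⬛⬛⬜⬜⬜⬜⬜⬜⬜⬜⬜⬜⬜⬜❓❓
⬛⬛⬛⬛⬛⬛⬛⬛⬛⬛⬜⬜⬜⬜❓❓
⬛⬛⬛⬛⬛⬛⬛⬛⬛⬛⬜⬜⬜⬜❓❓


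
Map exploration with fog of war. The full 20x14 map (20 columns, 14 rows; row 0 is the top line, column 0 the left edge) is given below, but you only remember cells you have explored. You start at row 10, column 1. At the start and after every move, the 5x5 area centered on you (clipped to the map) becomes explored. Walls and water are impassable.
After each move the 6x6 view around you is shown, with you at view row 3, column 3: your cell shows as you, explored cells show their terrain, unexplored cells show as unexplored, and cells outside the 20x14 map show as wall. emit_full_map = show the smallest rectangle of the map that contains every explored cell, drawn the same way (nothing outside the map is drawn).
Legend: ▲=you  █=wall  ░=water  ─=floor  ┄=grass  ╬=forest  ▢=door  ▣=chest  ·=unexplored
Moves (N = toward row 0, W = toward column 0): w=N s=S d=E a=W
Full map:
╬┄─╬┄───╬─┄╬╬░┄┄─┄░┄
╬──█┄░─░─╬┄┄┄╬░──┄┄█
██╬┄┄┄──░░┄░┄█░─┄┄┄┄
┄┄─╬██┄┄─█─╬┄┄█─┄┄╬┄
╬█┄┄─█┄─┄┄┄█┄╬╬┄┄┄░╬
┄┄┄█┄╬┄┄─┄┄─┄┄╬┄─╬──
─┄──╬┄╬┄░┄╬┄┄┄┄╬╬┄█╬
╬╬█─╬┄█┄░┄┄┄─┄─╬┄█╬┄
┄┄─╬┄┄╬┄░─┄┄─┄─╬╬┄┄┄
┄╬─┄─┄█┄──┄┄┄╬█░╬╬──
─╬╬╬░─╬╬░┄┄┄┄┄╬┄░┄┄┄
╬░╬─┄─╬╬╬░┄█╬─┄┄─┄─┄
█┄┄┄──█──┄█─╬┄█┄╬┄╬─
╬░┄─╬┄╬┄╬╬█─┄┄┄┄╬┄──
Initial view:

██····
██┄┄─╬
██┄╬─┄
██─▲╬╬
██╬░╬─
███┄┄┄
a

███···
███┄┄─
███┄╬─
███▲╬╬
███╬░╬
████┄┄

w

███···
███╬╬█
███┄┄─
███▲╬─
███─╬╬
███╬░╬

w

███···
███─┄─
███╬╬█
███▲┄─
███┄╬─
███─╬╬

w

███···
███┄┄┄
███─┄─
███▲╬█
███┄┄─
███┄╬─

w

███···
███╬█┄
███┄┄┄
███▲┄─
███╬╬█
███┄┄─

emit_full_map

╬█┄·
┄┄┄·
▲┄─·
╬╬█·
┄┄─╬
┄╬─┄
─╬╬╬
╬░╬─
█┄┄┄

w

███···
███┄┄─
███╬█┄
███▲┄┄
███─┄─
███╬╬█

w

███···
█████╬
███┄┄─
███▲█┄
███┄┄┄
███─┄─

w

███···
███╬──
█████╬
███▲┄─
███╬█┄
███┄┄┄

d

██····
██╬──█
████╬┄
██┄▲─╬
██╬█┄┄
██┄┄┄█

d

█·····
█╬──█┄
███╬┄┄
█┄┄▲╬█
█╬█┄┄─
█┄┄┄█┄

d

······
╬──█┄░
██╬┄┄┄
┄┄─▲██
╬█┄┄─█
┄┄┄█┄╬

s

╬──█┄░
██╬┄┄┄
┄┄─╬██
╬█┄▲─█
┄┄┄█┄╬
─┄──╬┄

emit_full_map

╬──█┄░
██╬┄┄┄
┄┄─╬██
╬█┄▲─█
┄┄┄█┄╬
─┄──╬┄
╬╬█···
┄┄─╬··
┄╬─┄··
─╬╬╬··
╬░╬─··
█┄┄┄··


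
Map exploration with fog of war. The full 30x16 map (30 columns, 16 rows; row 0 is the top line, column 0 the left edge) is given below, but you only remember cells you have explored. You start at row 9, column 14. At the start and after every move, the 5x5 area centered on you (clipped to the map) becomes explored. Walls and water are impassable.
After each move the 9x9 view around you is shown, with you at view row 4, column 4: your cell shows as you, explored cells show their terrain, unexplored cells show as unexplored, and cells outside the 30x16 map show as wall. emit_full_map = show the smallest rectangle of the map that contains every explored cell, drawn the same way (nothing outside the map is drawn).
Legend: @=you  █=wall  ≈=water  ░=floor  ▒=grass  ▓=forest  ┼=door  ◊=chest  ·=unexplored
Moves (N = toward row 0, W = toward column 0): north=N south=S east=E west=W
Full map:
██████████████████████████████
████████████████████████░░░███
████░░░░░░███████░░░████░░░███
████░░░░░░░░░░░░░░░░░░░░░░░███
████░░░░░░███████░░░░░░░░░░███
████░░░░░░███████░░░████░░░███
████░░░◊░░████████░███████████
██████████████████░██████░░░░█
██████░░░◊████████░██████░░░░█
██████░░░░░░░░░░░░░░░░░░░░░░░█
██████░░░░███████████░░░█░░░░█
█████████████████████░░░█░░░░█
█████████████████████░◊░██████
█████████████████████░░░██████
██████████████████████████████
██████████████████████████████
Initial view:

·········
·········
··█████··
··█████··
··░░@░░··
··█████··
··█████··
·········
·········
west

·········
·········
··██████·
··██████·
··░░@░░░·
··██████·
··██████·
·········
·········

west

·········
·········
··███████
··███████
··░░@░░░░
··███████
··███████
·········
·········

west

·········
·········
··███████
··◊██████
··░░@░░░░
··░██████
··███████
·········
·········

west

·········
·········
··███████
··░◊█████
··░░@░░░░
··░░█████
··███████
·········
·········

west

·········
·········
··███████
··░░◊████
··░░@░░░░
··░░░████
··███████
·········
·········

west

·········
·········
··███████
··░░░◊███
··░░@░░░░
··░░░░███
··███████
·········
·········

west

·········
·········
··███████
··█░░░◊██
··█░@░░░░
··█░░░░██
··███████
·········
·········

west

·········
·········
··███████
··██░░░◊█
··██@░░░░
··██░░░░█
··███████
·········
·········

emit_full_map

█████████████
██░░░◊███████
██@░░░░░░░░░░
██░░░░███████
█████████████

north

·········
·········
··░░░◊░··
··███████
··██@░░◊█
··██░░░░░
··██░░░░█
··███████
·········

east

·········
·········
·░░░◊░░··
·████████
·██░@░◊██
·██░░░░░░
·██░░░░██
·████████
·········

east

·········
·········
░░░◊░░█··
█████████
██░░@◊███
██░░░░░░░
██░░░░███
█████████
·········

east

·········
·········
░░◊░░██··
█████████
█░░░@████
█░░░░░░░░
█░░░░████
█████████
·········

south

·········
░░◊░░██··
█████████
█░░░◊████
█░░░@░░░░
█░░░░████
█████████
·········
·········

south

░░◊░░██··
█████████
█░░░◊████
█░░░░░░░░
█░░░@████
█████████
··█████··
·········
·········

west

░░░◊░░██·
█████████
██░░░◊███
██░░░░░░░
██░░@░███
█████████
··██████·
·········
·········

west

·░░░◊░░██
·████████
·██░░░◊██
·██░░░░░░
·██░@░░██
·████████
··███████
·········
·········

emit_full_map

░░░◊░░██·····
█████████████
██░░░◊███████
██░░░░░░░░░░░
██░@░░███████
█████████████
·███████·····

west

··░░░◊░░█
··███████
··██░░░◊█
··██░░░░░
··██@░░░█
··███████
··███████
·········
·········

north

·········
··░░░◊░░█
··███████
··██░░░◊█
··██@░░░░
··██░░░░█
··███████
··███████
·········

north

·········
·········
··░░░◊░░█
··███████
··██@░░◊█
··██░░░░░
··██░░░░█
··███████
··███████

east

·········
·········
·░░░◊░░██
·████████
·██░@░◊██
·██░░░░░░
·██░░░░██
·████████
·████████

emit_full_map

░░░◊░░██·····
█████████████
██░@░◊███████
██░░░░░░░░░░░
██░░░░███████
█████████████
████████·····

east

·········
·········
░░░◊░░██·
█████████
██░░@◊███
██░░░░░░░
██░░░░███
█████████
████████·

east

·········
·········
░░◊░░██··
█████████
█░░░@████
█░░░░░░░░
█░░░░████
█████████
███████··

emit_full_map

░░░◊░░██·····
█████████████
██░░░@███████
██░░░░░░░░░░░
██░░░░███████
█████████████
████████·····


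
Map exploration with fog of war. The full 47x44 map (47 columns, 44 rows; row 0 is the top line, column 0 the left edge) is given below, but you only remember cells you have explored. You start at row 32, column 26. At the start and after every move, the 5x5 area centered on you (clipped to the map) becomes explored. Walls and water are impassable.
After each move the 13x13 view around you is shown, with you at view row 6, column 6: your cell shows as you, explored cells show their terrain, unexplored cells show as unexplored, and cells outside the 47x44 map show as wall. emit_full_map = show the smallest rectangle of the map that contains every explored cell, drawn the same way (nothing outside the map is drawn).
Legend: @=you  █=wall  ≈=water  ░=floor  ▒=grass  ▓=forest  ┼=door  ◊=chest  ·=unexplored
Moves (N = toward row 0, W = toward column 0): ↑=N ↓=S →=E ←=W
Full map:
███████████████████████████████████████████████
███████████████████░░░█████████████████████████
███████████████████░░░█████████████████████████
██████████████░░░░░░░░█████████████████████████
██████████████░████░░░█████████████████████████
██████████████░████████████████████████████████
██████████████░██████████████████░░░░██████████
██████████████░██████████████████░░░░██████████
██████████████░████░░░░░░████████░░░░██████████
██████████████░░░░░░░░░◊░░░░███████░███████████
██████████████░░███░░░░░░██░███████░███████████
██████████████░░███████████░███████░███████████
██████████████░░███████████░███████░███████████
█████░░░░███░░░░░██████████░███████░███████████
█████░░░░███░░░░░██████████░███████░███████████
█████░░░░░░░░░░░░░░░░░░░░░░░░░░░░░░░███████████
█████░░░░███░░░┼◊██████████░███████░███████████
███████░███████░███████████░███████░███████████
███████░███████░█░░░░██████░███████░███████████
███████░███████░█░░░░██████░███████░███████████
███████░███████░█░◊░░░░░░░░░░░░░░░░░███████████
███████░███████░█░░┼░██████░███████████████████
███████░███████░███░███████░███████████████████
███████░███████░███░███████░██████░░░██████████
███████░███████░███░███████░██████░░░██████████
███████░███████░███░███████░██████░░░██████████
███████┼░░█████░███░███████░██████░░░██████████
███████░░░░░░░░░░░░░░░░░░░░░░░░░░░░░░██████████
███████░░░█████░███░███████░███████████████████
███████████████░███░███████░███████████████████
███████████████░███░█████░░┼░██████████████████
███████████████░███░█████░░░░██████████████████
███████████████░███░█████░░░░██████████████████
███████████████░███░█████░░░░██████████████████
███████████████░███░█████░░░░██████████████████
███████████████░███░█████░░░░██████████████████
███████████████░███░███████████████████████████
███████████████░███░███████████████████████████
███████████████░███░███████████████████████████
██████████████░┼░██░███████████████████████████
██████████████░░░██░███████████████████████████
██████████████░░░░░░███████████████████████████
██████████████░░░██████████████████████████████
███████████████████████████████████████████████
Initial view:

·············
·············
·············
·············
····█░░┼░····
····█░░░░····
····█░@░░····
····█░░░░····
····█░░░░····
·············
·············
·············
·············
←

·············
·············
·············
·············
····██░░┼░···
····██░░░░···
····██@░░░···
····██░░░░···
····██░░░░···
·············
·············
·············
·············

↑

·············
·············
·············
·············
····████░····
····██░░┼░···
····██@░░░···
····██░░░░···
····██░░░░···
····██░░░░···
·············
·············
·············

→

·············
·············
·············
·············
···████░█····
···██░░┼░····
···██░@░░····
···██░░░░····
···██░░░░····
···██░░░░····
·············
·············
·············

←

·············
·············
·············
·············
····████░█···
····██░░┼░···
····██@░░░···
····██░░░░···
····██░░░░···
····██░░░░···
·············
·············
·············

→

·············
·············
·············
·············
···████░█····
···██░░┼░····
···██░@░░····
···██░░░░····
···██░░░░····
···██░░░░····
·············
·············
·············

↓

·············
·············
·············
···████░█····
···██░░┼░····
···██░░░░····
···██░@░░····
···██░░░░····
···██░░░░····
·············
·············
·············
·············

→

·············
·············
·············
··████░█·····
··██░░┼░█····
··██░░░░█····
··██░░@░█····
··██░░░░█····
··██░░░░█····
·············
·············
·············
·············

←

·············
·············
·············
···████░█····
···██░░┼░█···
···██░░░░█···
···██░@░░█···
···██░░░░█···
···██░░░░█···
·············
·············
·············
·············

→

·············
·············
·············
··████░█·····
··██░░┼░█····
··██░░░░█····
··██░░@░█····
··██░░░░█····
··██░░░░█····
·············
·············
·············
·············

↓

·············
·············
··████░█·····
··██░░┼░█····
··██░░░░█····
··██░░░░█····
··██░░@░█····
··██░░░░█····
····░░░░█····
·············
·············
·············
·············

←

·············
·············
···████░█····
···██░░┼░█···
···██░░░░█···
···██░░░░█···
···██░@░░█···
···██░░░░█···
····█░░░░█···
·············
·············
·············
·············

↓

·············
···████░█····
···██░░┼░█···
···██░░░░█···
···██░░░░█···
···██░░░░█···
···██░@░░█···
····█░░░░█···
····█████····
·············
·············
·············
·············

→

·············
··████░█·····
··██░░┼░█····
··██░░░░█····
··██░░░░█····
··██░░░░█····
··██░░@░█····
···█░░░░█····
···██████····
·············
·············
·············
·············

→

·············
·████░█······
·██░░┼░█·····
·██░░░░█·····
·██░░░░██····
·██░░░░██····
·██░░░@██····
··█░░░░██····
··███████····
·············
·············
·············
·············

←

·············
··████░█·····
··██░░┼░█····
··██░░░░█····
··██░░░░██···
··██░░░░██···
··██░░@░██···
···█░░░░██···
···███████···
·············
·············
·············
·············

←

·············
···████░█····
···██░░┼░█···
···██░░░░█···
···██░░░░██··
···██░░░░██··
···██░@░░██··
····█░░░░██··
····███████··
·············
·············
·············
·············

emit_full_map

████░█··
██░░┼░█·
██░░░░█·
██░░░░██
██░░░░██
██░@░░██
·█░░░░██
·███████

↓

···████░█····
···██░░┼░█···
···██░░░░█···
···██░░░░██··
···██░░░░██··
···██░░░░██··
····█░@░░██··
····███████··
····█████····
·············
·············
·············
·············

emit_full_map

████░█··
██░░┼░█·
██░░░░█·
██░░░░██
██░░░░██
██░░░░██
·█░@░░██
·███████
·█████··
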